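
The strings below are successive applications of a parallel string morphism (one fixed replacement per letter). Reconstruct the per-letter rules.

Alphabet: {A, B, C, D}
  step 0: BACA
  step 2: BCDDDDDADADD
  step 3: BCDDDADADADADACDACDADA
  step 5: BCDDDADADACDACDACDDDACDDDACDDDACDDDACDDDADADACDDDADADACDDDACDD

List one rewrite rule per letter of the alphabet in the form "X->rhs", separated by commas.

  step 2 ⇒ step 3: BCDDDDDADADD ⇒ BC·DD·DA·DA·DA·DA·DA·C·DA·C·DA·DA
    A ↦ C
    B ↦ BC
    C ↦ DD
    D ↦ DA

A->C, B->BC, C->DD, D->DA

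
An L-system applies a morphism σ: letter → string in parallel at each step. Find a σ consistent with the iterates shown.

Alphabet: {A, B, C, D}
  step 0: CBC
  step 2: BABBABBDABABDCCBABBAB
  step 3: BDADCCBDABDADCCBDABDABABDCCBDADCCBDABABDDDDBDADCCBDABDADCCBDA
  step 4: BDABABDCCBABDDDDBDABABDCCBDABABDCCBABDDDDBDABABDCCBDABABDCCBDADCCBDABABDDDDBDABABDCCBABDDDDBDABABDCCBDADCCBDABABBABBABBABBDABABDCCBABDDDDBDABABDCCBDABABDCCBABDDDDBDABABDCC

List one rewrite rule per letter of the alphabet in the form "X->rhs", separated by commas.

A->DCC, B->BDA, C->DD, D->BAB

  step 3 ⇒ step 4: BDADCCBDABDADCCBDABDABABDCCBDADCCBDABABDDDDBDADCCBDABDADCCBDA ⇒ BDA·BAB·DCC·BAB·DD·DD·BDA·BAB·DCC·BDA·BAB·DCC·BAB·DD·DD·BDA·BAB·DCC·BDA·BAB·DCC·BDA·DCC·BDA·BAB·DD·DD·BDA·BAB·DCC·BAB·DD·DD·BDA·BAB·DCC·BDA·DCC·BDA·BAB·BAB·BAB·BAB·BDA·BAB·DCC·BAB·DD·DD·BDA·BAB·DCC·BDA·BAB·DCC·BAB·DD·DD·BDA·BAB·DCC
    A ↦ DCC
    B ↦ BDA
    C ↦ DD
    D ↦ BAB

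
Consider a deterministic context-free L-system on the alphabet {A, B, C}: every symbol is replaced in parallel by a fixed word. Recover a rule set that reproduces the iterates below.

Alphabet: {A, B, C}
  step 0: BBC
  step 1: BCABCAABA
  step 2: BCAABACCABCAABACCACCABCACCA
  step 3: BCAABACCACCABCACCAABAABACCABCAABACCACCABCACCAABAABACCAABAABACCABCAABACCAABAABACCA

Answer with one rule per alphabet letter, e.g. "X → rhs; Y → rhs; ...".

A->CCA, B->BCA, C->ABA

  step 2 ⇒ step 3: BCAABACCABCAABACCACCABCACCA ⇒ BCA·ABA·CCA·CCA·BCA·CCA·ABA·ABA·CCA·BCA·ABA·CCA·CCA·BCA·CCA·ABA·ABA·CCA·ABA·ABA·CCA·BCA·ABA·CCA·ABA·ABA·CCA
    A ↦ CCA
    B ↦ BCA
    C ↦ ABA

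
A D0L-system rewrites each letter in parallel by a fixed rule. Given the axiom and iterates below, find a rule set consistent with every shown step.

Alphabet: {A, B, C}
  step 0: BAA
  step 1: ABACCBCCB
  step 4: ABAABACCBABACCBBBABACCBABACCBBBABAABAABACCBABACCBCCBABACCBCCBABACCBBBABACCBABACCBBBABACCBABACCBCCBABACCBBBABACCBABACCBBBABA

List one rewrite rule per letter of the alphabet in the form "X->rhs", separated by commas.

A->CCB, B->ABA, C->B

  step 0 ⇒ step 1: BAA ⇒ ABA·CCB·CCB
    A ↦ CCB
    B ↦ ABA
    C ↦ B  (constrained at step 1)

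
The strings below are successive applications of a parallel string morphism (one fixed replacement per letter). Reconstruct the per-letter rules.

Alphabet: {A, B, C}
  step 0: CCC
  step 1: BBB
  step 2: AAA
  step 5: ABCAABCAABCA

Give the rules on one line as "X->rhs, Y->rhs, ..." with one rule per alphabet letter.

  step 1 ⇒ step 2: BBB ⇒ A·A·A
    B ↦ A
    A ↦ CA  (constrained at step 2)
  step 0 ⇒ step 1: CCC ⇒ B·B·B
    C ↦ B

A->CA, B->A, C->B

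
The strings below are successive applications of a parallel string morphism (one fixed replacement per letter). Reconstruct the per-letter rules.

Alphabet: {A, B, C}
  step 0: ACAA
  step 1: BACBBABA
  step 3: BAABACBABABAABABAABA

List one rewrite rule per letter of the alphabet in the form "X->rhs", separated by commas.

  step 0 ⇒ step 1: ACAA ⇒ BA·CB·BA·BA
    A ↦ BA
    C ↦ CB
    B ↦ A  (constrained at step 1)

A->BA, B->A, C->CB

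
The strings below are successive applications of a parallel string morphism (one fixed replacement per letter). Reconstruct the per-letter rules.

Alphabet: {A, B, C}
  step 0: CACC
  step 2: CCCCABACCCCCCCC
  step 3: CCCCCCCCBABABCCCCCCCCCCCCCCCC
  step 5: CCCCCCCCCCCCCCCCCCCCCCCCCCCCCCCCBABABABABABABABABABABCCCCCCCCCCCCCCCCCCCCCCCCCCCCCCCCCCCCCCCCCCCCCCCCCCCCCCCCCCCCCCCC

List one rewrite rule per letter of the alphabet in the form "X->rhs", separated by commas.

A->B, B->ABA, C->CC

  step 2 ⇒ step 3: CCCCABACCCCCCCC ⇒ CC·CC·CC·CC·B·ABA·B·CC·CC·CC·CC·CC·CC·CC·CC
    A ↦ B
    B ↦ ABA
    C ↦ CC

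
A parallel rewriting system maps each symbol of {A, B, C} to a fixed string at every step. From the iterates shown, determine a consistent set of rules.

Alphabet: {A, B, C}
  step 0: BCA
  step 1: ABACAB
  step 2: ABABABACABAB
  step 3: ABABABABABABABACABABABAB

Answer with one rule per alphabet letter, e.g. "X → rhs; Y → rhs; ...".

  step 2 ⇒ step 3: ABABABACABAB ⇒ AB·AB·AB·AB·AB·AB·AB·AC·AB·AB·AB·AB
    A ↦ AB
    B ↦ AB
    C ↦ AC

A->AB, B->AB, C->AC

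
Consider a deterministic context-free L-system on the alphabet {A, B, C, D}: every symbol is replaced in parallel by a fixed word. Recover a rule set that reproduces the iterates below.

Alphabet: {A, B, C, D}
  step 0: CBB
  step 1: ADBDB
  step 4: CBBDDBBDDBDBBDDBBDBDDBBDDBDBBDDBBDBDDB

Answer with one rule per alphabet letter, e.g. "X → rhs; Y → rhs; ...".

A->CB, B->DB, C->A, D->BD

  step 0 ⇒ step 1: CBB ⇒ A·DB·DB
    B ↦ DB
    C ↦ A
    A ↦ CB  (constrained at step 1)
    D ↦ BD  (constrained at step 1)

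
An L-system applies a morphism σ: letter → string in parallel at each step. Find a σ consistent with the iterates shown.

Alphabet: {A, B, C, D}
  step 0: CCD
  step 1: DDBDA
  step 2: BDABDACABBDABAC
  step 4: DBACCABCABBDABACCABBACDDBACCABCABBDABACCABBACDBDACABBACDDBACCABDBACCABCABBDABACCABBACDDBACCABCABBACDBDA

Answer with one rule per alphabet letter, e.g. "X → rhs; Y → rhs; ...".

  step 1 ⇒ step 2: DDBDA ⇒ BDA·BDA·CAB·BDA·BAC
    A ↦ BAC
    B ↦ CAB
    D ↦ BDA
  step 0 ⇒ step 1: CCD ⇒ D·D·BDA
    C ↦ D

A->BAC, B->CAB, C->D, D->BDA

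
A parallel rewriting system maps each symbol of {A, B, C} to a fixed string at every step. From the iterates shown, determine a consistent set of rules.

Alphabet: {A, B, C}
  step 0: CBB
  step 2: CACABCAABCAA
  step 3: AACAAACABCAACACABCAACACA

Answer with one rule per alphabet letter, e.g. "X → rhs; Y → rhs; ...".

A->CA, B->BC, C->AA

  step 2 ⇒ step 3: CACABCAABCAA ⇒ AA·CA·AA·CA·BC·AA·CA·CA·BC·AA·CA·CA
    A ↦ CA
    B ↦ BC
    C ↦ AA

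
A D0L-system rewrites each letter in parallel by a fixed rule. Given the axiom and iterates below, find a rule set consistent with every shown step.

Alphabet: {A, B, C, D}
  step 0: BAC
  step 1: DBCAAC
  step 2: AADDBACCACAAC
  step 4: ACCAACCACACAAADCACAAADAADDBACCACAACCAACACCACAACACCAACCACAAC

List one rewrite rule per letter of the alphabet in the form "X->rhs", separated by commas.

  step 1 ⇒ step 2: DBCAAC ⇒ AAD·DB·AC·CA·CA·AC
    A ↦ CA
    B ↦ DB
    C ↦ AC
    D ↦ AAD

A->CA, B->DB, C->AC, D->AAD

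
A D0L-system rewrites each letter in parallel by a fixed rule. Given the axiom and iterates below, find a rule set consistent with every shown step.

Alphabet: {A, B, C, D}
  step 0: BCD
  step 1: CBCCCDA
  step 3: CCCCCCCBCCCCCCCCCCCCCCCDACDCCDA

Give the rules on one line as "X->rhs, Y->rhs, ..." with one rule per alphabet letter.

  step 0 ⇒ step 1: BCD ⇒ CBC·CC·DA
    B ↦ CBC
    C ↦ CC
    D ↦ DA
    A ↦ CD  (constrained at step 1)

A->CD, B->CBC, C->CC, D->DA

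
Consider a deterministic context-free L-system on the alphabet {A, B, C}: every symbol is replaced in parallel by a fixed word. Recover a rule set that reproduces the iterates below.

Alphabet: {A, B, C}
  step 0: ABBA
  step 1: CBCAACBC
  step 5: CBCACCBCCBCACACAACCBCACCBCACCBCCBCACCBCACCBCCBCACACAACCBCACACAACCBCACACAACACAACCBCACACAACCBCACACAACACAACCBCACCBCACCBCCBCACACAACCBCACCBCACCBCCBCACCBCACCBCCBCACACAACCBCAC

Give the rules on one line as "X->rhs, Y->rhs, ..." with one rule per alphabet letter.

A->CBC, B->A, C->AC

  step 0 ⇒ step 1: ABBA ⇒ CBC·A·A·CBC
    A ↦ CBC
    B ↦ A
    C ↦ AC  (constrained at step 1)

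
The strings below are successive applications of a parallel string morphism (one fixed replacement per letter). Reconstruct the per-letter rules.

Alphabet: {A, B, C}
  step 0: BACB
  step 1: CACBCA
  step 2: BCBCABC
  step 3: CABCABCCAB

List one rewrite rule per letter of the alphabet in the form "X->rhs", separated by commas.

A->C, B->CA, C->B

  step 2 ⇒ step 3: BCBCABC ⇒ CA·B·CA·B·C·CA·B
    A ↦ C
    B ↦ CA
    C ↦ B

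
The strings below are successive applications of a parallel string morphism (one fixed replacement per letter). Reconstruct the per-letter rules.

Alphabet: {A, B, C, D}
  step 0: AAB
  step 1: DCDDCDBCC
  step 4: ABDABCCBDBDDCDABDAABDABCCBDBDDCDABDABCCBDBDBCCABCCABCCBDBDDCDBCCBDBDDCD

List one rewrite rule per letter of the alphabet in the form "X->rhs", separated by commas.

A->DCD, B->BCC, C->BD, D->A

  step 0 ⇒ step 1: AAB ⇒ DCD·DCD·BCC
    A ↦ DCD
    B ↦ BCC
    C ↦ BD  (constrained at step 1)
    D ↦ A  (constrained at step 1)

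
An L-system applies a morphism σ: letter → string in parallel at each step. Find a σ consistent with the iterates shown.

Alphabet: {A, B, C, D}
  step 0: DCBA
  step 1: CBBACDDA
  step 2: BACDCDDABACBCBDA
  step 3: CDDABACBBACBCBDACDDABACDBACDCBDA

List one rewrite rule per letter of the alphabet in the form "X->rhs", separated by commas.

  step 2 ⇒ step 3: BACDCDDABACBCBDA ⇒ CD·DA·BA·CB·BA·CB·CB·DA·CD·DA·BA·CD·BA·CD·CB·DA
    A ↦ DA
    B ↦ CD
    C ↦ BA
    D ↦ CB

A->DA, B->CD, C->BA, D->CB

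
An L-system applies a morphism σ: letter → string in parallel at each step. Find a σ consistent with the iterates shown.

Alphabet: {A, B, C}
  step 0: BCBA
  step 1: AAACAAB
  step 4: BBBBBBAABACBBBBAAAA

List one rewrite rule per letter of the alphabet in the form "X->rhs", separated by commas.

A->B, B->AA, C->AC

  step 0 ⇒ step 1: BCBA ⇒ AA·AC·AA·B
    A ↦ B
    B ↦ AA
    C ↦ AC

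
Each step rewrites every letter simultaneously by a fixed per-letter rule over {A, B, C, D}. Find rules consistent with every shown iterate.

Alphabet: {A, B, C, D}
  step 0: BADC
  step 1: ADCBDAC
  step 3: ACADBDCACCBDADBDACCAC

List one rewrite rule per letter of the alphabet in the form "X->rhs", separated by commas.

A->C, B->AD, C->AC, D->BD

  step 0 ⇒ step 1: BADC ⇒ AD·C·BD·AC
    A ↦ C
    B ↦ AD
    C ↦ AC
    D ↦ BD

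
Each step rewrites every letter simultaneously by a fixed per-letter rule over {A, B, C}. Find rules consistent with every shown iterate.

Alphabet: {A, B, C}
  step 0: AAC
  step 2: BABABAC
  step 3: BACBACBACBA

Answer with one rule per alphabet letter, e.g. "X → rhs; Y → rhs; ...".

A->C, B->BA, C->BA

  step 2 ⇒ step 3: BABABAC ⇒ BA·C·BA·C·BA·C·BA
    A ↦ C
    B ↦ BA
    C ↦ BA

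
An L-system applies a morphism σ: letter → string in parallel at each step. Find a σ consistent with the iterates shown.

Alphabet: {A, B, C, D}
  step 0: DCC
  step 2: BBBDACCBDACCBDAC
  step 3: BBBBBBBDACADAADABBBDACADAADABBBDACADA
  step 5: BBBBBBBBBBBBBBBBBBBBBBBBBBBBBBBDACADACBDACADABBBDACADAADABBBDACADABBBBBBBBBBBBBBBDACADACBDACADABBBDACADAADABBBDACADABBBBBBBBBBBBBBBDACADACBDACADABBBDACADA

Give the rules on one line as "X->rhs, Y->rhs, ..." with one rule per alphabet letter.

  step 2 ⇒ step 3: BBBDACCBDACCBDAC ⇒ BB·BB·BB·BDA·C·ADA·ADA·BB·BDA·C·ADA·ADA·BB·BDA·C·ADA
    A ↦ C
    B ↦ BB
    C ↦ ADA
    D ↦ BDA

A->C, B->BB, C->ADA, D->BDA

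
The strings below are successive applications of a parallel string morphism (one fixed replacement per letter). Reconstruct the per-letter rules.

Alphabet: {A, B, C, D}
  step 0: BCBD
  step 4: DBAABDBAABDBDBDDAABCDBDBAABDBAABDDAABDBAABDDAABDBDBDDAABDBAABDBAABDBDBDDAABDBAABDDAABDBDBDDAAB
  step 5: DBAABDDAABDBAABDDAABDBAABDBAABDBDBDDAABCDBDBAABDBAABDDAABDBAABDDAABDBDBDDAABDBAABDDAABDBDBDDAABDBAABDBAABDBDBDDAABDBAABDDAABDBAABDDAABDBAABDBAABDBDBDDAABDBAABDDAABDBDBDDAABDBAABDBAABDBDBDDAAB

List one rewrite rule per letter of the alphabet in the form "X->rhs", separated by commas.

A->D, B->AAB, C->CDB, D->DB

  step 4 ⇒ step 5: DBAABDBAABDBDBDDAABCDBDBAABDBAABDDAABDBAABDDAABDBDBDDAABDBAABDBAABDBDBDDAABDBAABDDAABDBDBDDAAB ⇒ DB·AAB·D·D·AAB·DB·AAB·D·D·AAB·DB·AAB·DB·AAB·DB·DB·D·D·AAB·CDB·DB·AAB·DB·AAB·D·D·AAB·DB·AAB·D·D·AAB·DB·DB·D·D·AAB·DB·AAB·D·D·AAB·DB·DB·D·D·AAB·DB·AAB·DB·AAB·DB·DB·D·D·AAB·DB·AAB·D·D·AAB·DB·AAB·D·D·AAB·DB·AAB·DB·AAB·DB·DB·D·D·AAB·DB·AAB·D·D·AAB·DB·DB·D·D·AAB·DB·AAB·DB·AAB·DB·DB·D·D·AAB
    A ↦ D
    B ↦ AAB
    C ↦ CDB
    D ↦ DB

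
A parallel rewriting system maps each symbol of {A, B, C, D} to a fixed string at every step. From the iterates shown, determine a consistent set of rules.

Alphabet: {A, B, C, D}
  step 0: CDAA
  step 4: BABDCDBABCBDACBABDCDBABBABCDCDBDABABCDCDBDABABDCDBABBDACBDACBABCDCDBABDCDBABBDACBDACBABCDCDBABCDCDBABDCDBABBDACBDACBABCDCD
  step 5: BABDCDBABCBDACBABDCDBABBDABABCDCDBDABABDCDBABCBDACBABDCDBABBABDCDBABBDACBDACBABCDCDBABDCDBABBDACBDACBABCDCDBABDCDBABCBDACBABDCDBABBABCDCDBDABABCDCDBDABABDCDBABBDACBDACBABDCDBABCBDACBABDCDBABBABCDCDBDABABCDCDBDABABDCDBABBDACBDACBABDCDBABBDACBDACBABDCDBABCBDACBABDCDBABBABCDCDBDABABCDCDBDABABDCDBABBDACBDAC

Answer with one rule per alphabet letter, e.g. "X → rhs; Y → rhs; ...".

  step 4 ⇒ step 5: BABDCDBABCBDACBABDCDBABBABCDCDBDABABCDCDBDABABDCDBABBDACBDACBABCDCDBABDCDBABBDACBDACBABCDCDBABCDCDBABDCDBABBDACBDACBABCDCD ⇒ BAB·DCD·BAB·C·BDA·C·BAB·DCD·BAB·BDA·BAB·C·DCD·BDA·BAB·DCD·BAB·C·BDA·C·BAB·DCD·BAB·BAB·DCD·BAB·BDA·C·BDA·C·BAB·C·DCD·BAB·DCD·BAB·BDA·C·BDA·C·BAB·C·DCD·BAB·DCD·BAB·C·BDA·C·BAB·DCD·BAB·BAB·C·DCD·BDA·BAB·C·DCD·BDA·BAB·DCD·BAB·BDA·C·BDA·C·BAB·DCD·BAB·C·BDA·C·BAB·DCD·BAB·BAB·C·DCD·BDA·BAB·C·DCD·BDA·BAB·DCD·BAB·BDA·C·BDA·C·BAB·DCD·BAB·BDA·C·BDA·C·BAB·DCD·BAB·C·BDA·C·BAB·DCD·BAB·BAB·C·DCD·BDA·BAB·C·DCD·BDA·BAB·DCD·BAB·BDA·C·BDA·C
    A ↦ DCD
    B ↦ BAB
    C ↦ BDA
    D ↦ C

A->DCD, B->BAB, C->BDA, D->C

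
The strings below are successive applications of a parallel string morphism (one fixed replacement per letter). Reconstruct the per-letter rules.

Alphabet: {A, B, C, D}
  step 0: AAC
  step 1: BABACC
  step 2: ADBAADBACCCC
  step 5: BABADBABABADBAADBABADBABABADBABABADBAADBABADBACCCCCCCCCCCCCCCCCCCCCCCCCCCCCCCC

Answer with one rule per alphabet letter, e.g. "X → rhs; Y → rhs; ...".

A->BA, B->AD, C->CC, D->B

  step 1 ⇒ step 2: BABACC ⇒ AD·BA·AD·BA·CC·CC
    A ↦ BA
    B ↦ AD
    C ↦ CC
    D ↦ B  (constrained at step 2)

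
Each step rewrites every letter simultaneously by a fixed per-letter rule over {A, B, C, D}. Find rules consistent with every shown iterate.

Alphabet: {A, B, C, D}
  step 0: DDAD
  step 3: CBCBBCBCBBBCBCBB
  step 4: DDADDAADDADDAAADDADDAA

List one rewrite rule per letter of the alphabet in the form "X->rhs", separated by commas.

A->B, B->A, C->DD, D->CB

  step 3 ⇒ step 4: CBCBBCBCBBBCBCBB ⇒ DD·A·DD·A·A·DD·A·DD·A·A·A·DD·A·DD·A·A
    B ↦ A
    C ↦ DD
    A ↦ B  (constrained at step 0)
    D ↦ CB  (constrained at step 0)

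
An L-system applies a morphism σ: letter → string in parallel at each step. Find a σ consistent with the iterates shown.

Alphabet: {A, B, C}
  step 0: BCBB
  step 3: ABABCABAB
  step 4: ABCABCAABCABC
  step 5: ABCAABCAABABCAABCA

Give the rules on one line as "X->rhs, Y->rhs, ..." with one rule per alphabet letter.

  step 4 ⇒ step 5: ABCABCAABCABC ⇒ AB·C·A·AB·C·A·AB·AB·C·A·AB·C·A
    A ↦ AB
    B ↦ C
    C ↦ A

A->AB, B->C, C->A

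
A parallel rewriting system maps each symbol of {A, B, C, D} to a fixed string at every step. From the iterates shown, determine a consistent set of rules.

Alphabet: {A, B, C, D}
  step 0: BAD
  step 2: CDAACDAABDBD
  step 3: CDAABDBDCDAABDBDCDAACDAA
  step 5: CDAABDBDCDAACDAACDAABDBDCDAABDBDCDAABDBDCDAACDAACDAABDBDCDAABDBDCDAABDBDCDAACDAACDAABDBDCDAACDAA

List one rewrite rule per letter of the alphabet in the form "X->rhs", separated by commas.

A->BD, B->CD, C->CD, D->AA

  step 2 ⇒ step 3: CDAACDAABDBD ⇒ CD·AA·BD·BD·CD·AA·BD·BD·CD·AA·CD·AA
    A ↦ BD
    B ↦ CD
    C ↦ CD
    D ↦ AA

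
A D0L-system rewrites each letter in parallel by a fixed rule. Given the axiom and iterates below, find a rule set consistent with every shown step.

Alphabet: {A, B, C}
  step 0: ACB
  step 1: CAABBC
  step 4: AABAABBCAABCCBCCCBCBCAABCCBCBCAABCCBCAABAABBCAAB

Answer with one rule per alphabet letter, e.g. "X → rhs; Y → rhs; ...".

A->C, B->BC, C->AAB

  step 0 ⇒ step 1: ACB ⇒ C·AAB·BC
    A ↦ C
    B ↦ BC
    C ↦ AAB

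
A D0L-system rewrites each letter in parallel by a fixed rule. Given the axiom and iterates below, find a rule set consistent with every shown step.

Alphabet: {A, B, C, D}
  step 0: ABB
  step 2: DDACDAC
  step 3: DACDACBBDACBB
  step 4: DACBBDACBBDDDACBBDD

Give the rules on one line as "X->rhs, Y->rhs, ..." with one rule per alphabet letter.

A->B, B->D, C->B, D->DAC

  step 3 ⇒ step 4: DACDACBBDACBB ⇒ DAC·B·B·DAC·B·B·D·D·DAC·B·B·D·D
    A ↦ B
    B ↦ D
    C ↦ B
    D ↦ DAC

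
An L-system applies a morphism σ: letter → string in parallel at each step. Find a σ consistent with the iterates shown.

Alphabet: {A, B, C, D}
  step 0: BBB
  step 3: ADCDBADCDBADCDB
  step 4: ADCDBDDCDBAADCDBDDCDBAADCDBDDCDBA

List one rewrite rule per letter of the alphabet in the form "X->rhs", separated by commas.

  step 3 ⇒ step 4: ADCDBADCDBADCDB ⇒ AD·CDB·DD·CDB·A·AD·CDB·DD·CDB·A·AD·CDB·DD·CDB·A
    A ↦ AD
    B ↦ A
    C ↦ DD
    D ↦ CDB

A->AD, B->A, C->DD, D->CDB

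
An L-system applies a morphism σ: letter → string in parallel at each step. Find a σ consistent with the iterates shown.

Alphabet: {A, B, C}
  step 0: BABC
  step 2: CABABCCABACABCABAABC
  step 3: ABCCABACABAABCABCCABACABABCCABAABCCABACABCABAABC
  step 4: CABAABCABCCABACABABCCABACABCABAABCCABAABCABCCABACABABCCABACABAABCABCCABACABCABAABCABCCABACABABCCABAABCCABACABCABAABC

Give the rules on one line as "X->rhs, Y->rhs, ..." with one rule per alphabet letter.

A->CAB, B->A, C->ABC

  step 3 ⇒ step 4: ABCCABACABAABCABCCABACABABCCABAABCCABACABCABAABC ⇒ CAB·A·ABC·ABC·CAB·A·CAB·ABC·CAB·A·CAB·CAB·A·ABC·CAB·A·ABC·ABC·CAB·A·CAB·ABC·CAB·A·CAB·A·ABC·ABC·CAB·A·CAB·CAB·A·ABC·ABC·CAB·A·CAB·ABC·CAB·A·ABC·CAB·A·CAB·CAB·A·ABC
    A ↦ CAB
    B ↦ A
    C ↦ ABC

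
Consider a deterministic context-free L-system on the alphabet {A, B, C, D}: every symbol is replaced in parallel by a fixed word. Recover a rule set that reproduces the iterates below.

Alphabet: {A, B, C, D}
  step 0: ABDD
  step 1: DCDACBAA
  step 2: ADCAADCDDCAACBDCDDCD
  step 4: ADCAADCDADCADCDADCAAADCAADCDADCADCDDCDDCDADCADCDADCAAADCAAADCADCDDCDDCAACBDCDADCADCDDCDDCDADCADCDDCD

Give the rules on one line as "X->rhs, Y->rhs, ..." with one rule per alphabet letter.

A->DCD, B->ACB, C->DCA, D->A

  step 1 ⇒ step 2: DCDACBAA ⇒ A·DCA·A·DCD·DCA·ACB·DCD·DCD
    A ↦ DCD
    B ↦ ACB
    C ↦ DCA
    D ↦ A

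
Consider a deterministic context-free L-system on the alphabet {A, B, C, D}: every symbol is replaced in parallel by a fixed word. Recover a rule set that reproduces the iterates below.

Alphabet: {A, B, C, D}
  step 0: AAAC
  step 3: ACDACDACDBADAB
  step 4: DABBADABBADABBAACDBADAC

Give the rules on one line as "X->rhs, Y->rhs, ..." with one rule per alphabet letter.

  step 3 ⇒ step 4: ACDACDACDBADAB ⇒ D·AB·BA·D·AB·BA·D·AB·BA·AC·D·BA·D·AC
    A ↦ D
    B ↦ AC
    C ↦ AB
    D ↦ BA

A->D, B->AC, C->AB, D->BA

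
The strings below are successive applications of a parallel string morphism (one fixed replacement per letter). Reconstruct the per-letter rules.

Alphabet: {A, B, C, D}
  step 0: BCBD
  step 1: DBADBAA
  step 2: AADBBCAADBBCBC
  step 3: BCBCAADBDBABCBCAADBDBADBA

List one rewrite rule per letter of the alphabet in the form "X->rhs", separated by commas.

  step 2 ⇒ step 3: AADBBCAADBBCBC ⇒ BC·BC·AA·DB·DB·A·BC·BC·AA·DB·DB·A·DB·A
    A ↦ BC
    B ↦ DB
    C ↦ A
    D ↦ AA

A->BC, B->DB, C->A, D->AA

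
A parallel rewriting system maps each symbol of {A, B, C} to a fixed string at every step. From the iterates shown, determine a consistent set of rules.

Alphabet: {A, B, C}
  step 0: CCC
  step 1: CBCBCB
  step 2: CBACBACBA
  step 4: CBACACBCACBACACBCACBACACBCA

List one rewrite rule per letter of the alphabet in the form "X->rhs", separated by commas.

A->CA, B->A, C->CB

  step 1 ⇒ step 2: CBCBCB ⇒ CB·A·CB·A·CB·A
    B ↦ A
    C ↦ CB
    A ↦ CA  (constrained at step 2)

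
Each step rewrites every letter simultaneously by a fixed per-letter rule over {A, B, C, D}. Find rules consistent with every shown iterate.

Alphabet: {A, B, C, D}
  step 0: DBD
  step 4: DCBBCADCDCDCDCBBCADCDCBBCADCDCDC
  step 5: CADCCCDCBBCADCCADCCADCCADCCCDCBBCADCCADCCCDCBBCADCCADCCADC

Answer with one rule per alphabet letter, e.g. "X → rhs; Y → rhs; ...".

  step 4 ⇒ step 5: DCBBCADCDCDCDCBBCADCDCBBCADCDCDC ⇒ CA·DC·C·C·DC·BB·CA·DC·CA·DC·CA·DC·CA·DC·C·C·DC·BB·CA·DC·CA·DC·C·C·DC·BB·CA·DC·CA·DC·CA·DC
    A ↦ BB
    B ↦ C
    C ↦ DC
    D ↦ CA

A->BB, B->C, C->DC, D->CA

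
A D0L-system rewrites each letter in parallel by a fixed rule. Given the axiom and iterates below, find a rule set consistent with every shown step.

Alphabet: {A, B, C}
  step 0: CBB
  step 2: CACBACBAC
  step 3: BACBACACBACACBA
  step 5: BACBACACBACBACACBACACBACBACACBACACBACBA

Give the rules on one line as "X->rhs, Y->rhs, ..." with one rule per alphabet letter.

A->C, B->CA, C->BA

  step 2 ⇒ step 3: CACBACBAC ⇒ BA·C·BA·CA·C·BA·CA·C·BA
    A ↦ C
    B ↦ CA
    C ↦ BA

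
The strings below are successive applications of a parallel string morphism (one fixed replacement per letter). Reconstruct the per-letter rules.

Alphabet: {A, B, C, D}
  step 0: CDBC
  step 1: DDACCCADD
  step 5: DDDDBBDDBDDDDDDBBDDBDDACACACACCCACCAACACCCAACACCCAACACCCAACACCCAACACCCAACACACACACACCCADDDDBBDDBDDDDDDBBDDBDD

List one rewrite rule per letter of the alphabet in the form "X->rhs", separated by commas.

  step 0 ⇒ step 1: CDBC ⇒ DD·AC·CCA·DD
    B ↦ CCA
    C ↦ DD
    D ↦ AC
    A ↦ B  (constrained at step 1)

A->B, B->CCA, C->DD, D->AC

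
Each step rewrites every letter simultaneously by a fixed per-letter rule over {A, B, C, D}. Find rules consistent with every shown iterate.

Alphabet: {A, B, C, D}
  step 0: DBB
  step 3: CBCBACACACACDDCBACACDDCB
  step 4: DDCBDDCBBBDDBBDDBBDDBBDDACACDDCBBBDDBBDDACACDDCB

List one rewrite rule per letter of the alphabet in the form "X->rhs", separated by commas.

  step 3 ⇒ step 4: CBCBACACACACDDCBACACDDCB ⇒ DD·CB·DD·CB·BB·DD·BB·DD·BB·DD·BB·DD·AC·AC·DD·CB·BB·DD·BB·DD·AC·AC·DD·CB
    A ↦ BB
    B ↦ CB
    C ↦ DD
    D ↦ AC

A->BB, B->CB, C->DD, D->AC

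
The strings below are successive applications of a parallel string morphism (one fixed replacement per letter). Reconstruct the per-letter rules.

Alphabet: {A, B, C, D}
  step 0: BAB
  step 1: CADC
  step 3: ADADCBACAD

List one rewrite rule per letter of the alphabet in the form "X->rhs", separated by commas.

  step 0 ⇒ step 1: BAB ⇒ C·AD·C
    A ↦ AD
    B ↦ C
    C ↦ A  (constrained at step 1)
    D ↦ CB  (constrained at step 1)

A->AD, B->C, C->A, D->CB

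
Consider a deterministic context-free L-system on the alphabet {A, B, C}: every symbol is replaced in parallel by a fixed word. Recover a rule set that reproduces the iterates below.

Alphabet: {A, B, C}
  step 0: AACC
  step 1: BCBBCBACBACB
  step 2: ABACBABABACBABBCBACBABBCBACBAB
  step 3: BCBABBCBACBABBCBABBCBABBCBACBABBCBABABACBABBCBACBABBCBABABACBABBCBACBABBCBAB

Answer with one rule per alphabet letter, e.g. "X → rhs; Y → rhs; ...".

A->BCB, B->AB, C->ACB

  step 2 ⇒ step 3: ABACBABABACBABBCBACBABBCBACBAB ⇒ BCB·AB·BCB·ACB·AB·BCB·AB·BCB·AB·BCB·ACB·AB·BCB·AB·AB·ACB·AB·BCB·ACB·AB·BCB·AB·AB·ACB·AB·BCB·ACB·AB·BCB·AB
    A ↦ BCB
    B ↦ AB
    C ↦ ACB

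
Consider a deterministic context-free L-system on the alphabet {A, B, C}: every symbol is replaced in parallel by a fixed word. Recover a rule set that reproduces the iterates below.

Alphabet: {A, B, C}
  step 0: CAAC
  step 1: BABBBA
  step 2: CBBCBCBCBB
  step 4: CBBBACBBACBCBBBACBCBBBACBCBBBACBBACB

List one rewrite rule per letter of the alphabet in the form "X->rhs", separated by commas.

A->B, B->CB, C->BA

  step 1 ⇒ step 2: BABBBA ⇒ CB·B·CB·CB·CB·B
    A ↦ B
    B ↦ CB
  step 0 ⇒ step 1: CAAC ⇒ BA·B·B·BA
    C ↦ BA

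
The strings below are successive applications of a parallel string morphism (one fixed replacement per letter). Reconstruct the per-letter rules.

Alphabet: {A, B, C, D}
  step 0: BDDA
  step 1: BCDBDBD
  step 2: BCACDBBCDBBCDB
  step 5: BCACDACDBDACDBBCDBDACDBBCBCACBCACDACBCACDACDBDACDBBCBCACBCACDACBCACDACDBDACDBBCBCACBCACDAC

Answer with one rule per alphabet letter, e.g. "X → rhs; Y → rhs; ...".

  step 1 ⇒ step 2: BCDBDBD ⇒ BC·AC·DB·BC·DB·BC·DB
    B ↦ BC
    C ↦ AC
    D ↦ DB
  step 0 ⇒ step 1: BDDA ⇒ BC·DB·DB·D
    A ↦ D

A->D, B->BC, C->AC, D->DB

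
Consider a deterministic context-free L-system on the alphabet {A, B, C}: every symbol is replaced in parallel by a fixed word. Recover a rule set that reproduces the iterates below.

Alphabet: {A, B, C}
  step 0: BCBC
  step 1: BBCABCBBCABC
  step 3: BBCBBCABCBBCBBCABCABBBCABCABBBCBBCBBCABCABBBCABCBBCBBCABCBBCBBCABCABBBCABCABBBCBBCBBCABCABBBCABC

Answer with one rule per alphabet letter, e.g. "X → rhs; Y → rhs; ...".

A->AB, B->BBC, C->ABC

  step 0 ⇒ step 1: BCBC ⇒ BBC·ABC·BBC·ABC
    B ↦ BBC
    C ↦ ABC
    A ↦ AB  (constrained at step 1)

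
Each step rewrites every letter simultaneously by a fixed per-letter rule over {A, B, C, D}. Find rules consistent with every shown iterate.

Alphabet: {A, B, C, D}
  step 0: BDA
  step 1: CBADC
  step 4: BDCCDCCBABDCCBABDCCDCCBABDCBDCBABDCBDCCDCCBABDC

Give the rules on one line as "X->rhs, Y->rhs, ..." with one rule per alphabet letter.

  step 0 ⇒ step 1: BDA ⇒ C·BA·DC
    A ↦ DC
    B ↦ C
    D ↦ BA
    C ↦ BDC  (constrained at step 1)

A->DC, B->C, C->BDC, D->BA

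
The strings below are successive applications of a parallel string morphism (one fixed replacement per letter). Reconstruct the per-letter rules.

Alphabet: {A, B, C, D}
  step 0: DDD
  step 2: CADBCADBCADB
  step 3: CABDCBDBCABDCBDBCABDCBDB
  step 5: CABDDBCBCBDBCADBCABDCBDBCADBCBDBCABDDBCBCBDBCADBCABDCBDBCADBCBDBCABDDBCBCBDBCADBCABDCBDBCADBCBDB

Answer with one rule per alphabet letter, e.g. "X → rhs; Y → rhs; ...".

A->BD, B->DB, C->CA, D->CB

  step 2 ⇒ step 3: CADBCADBCADB ⇒ CA·BD·CB·DB·CA·BD·CB·DB·CA·BD·CB·DB
    A ↦ BD
    B ↦ DB
    C ↦ CA
    D ↦ CB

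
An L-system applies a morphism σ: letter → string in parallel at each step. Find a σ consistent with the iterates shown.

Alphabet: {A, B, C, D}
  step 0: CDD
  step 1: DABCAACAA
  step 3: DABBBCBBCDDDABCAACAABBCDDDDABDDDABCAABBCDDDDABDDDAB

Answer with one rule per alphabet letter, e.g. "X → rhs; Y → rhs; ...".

A->BBC, B->D, C->DAB, D->CAA

  step 0 ⇒ step 1: CDD ⇒ DAB·CAA·CAA
    C ↦ DAB
    D ↦ CAA
    A ↦ BBC  (constrained at step 1)
    B ↦ D  (constrained at step 1)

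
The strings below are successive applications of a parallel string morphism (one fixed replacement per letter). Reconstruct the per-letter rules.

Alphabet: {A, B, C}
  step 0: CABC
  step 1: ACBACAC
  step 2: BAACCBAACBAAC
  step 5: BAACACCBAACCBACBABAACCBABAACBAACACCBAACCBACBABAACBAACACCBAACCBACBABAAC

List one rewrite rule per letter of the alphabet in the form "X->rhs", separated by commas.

A->BA, B->C, C->AC

  step 1 ⇒ step 2: ACBACAC ⇒ BA·AC·C·BA·AC·BA·AC
    A ↦ BA
    B ↦ C
    C ↦ AC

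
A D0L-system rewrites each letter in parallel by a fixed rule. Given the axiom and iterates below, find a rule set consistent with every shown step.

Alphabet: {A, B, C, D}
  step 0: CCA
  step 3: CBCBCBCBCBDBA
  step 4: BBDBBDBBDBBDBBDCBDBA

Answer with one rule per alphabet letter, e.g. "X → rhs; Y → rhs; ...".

A->BA, B->D, C->BB, D->CB

  step 3 ⇒ step 4: CBCBCBCBCBDBA ⇒ BB·D·BB·D·BB·D·BB·D·BB·D·CB·D·BA
    A ↦ BA
    B ↦ D
    C ↦ BB
    D ↦ CB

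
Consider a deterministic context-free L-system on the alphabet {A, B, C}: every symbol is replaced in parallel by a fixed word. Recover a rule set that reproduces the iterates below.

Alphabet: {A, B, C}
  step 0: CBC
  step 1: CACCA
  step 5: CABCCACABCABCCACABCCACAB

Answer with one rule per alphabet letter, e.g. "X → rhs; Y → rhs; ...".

A->B, B->C, C->CA

  step 0 ⇒ step 1: CBC ⇒ CA·C·CA
    B ↦ C
    C ↦ CA
    A ↦ B  (constrained at step 1)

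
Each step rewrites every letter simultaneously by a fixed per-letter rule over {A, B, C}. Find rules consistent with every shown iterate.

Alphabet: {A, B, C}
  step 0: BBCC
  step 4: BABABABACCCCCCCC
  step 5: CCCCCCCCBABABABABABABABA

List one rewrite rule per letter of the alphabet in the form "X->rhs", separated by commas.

  step 4 ⇒ step 5: BABABABACCCCCCCC ⇒ C·C·C·C·C·C·C·C·BA·BA·BA·BA·BA·BA·BA·BA
    A ↦ C
    B ↦ C
    C ↦ BA

A->C, B->C, C->BA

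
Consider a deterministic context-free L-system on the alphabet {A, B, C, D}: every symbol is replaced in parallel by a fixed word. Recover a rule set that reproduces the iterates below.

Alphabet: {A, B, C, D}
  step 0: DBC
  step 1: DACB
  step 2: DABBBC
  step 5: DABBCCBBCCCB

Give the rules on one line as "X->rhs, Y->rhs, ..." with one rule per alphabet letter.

  step 1 ⇒ step 2: DACB ⇒ DA·BB·B·C
    A ↦ BB
    B ↦ C
    C ↦ B
    D ↦ DA

A->BB, B->C, C->B, D->DA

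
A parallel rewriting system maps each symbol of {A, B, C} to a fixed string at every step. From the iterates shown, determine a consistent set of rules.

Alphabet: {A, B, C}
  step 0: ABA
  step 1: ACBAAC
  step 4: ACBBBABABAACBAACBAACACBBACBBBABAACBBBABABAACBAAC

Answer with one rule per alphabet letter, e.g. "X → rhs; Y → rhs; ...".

  step 0 ⇒ step 1: ABA ⇒ AC·BA·AC
    A ↦ AC
    B ↦ BA
    C ↦ BB  (constrained at step 1)

A->AC, B->BA, C->BB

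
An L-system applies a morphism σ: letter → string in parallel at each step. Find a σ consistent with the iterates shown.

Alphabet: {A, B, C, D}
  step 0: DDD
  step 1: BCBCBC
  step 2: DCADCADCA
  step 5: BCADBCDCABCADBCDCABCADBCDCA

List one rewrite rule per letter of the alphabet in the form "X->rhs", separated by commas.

A->D, B->DC, C->A, D->BC

  step 1 ⇒ step 2: BCBCBC ⇒ DC·A·DC·A·DC·A
    B ↦ DC
    C ↦ A
    A ↦ D  (constrained at step 2)
  step 0 ⇒ step 1: DDD ⇒ BC·BC·BC
    D ↦ BC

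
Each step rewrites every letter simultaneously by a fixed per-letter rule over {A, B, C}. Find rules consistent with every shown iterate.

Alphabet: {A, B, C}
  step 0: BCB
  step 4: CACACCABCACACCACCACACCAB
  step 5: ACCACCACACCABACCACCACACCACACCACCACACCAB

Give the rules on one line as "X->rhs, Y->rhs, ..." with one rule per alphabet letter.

A->C, B->AB, C->AC

  step 4 ⇒ step 5: CACACCABCACACCACCACACCAB ⇒ AC·C·AC·C·AC·AC·C·AB·AC·C·AC·C·AC·AC·C·AC·AC·C·AC·C·AC·AC·C·AB
    A ↦ C
    B ↦ AB
    C ↦ AC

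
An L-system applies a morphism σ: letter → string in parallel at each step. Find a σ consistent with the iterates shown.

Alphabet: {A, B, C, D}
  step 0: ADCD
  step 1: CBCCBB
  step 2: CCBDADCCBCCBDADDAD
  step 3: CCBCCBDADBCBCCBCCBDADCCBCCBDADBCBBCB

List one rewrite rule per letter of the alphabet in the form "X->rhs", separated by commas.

  step 2 ⇒ step 3: CCBDADCCBCCBDADDAD ⇒ CCB·CCB·DAD·B·C·B·CCB·CCB·DAD·CCB·CCB·DAD·B·C·B·B·C·B
    A ↦ C
    B ↦ DAD
    C ↦ CCB
    D ↦ B

A->C, B->DAD, C->CCB, D->B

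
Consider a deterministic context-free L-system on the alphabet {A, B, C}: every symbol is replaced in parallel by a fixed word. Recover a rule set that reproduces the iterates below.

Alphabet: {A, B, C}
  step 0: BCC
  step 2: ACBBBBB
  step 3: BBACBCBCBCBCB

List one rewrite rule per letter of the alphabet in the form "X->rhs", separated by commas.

  step 2 ⇒ step 3: ACBBBBB ⇒ BB·A·CB·CB·CB·CB·CB
    A ↦ BB
    B ↦ CB
    C ↦ A

A->BB, B->CB, C->A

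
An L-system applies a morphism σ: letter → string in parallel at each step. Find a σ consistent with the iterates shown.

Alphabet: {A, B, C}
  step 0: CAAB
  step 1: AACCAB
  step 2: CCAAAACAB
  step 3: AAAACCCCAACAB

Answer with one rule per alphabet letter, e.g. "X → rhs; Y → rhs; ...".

  step 2 ⇒ step 3: CCAAAACAB ⇒ AA·AA·C·C·C·C·AA·C·AB
    A ↦ C
    B ↦ AB
    C ↦ AA

A->C, B->AB, C->AA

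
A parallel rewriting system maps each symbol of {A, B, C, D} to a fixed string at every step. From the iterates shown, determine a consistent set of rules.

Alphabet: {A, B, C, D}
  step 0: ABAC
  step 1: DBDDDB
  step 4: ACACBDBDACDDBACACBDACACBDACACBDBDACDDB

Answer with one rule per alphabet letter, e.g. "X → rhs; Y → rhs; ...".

A->D, B->BD, C->DB, D->AC

  step 0 ⇒ step 1: ABAC ⇒ D·BD·D·DB
    A ↦ D
    B ↦ BD
    C ↦ DB
    D ↦ AC  (constrained at step 1)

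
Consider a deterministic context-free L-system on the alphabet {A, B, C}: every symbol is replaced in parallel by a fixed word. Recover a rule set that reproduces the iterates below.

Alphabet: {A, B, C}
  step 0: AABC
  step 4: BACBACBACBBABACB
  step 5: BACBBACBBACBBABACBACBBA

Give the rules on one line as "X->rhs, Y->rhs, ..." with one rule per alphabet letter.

  step 4 ⇒ step 5: BACBACBACBBABACB ⇒ BA·C·B·BA·C·B·BA·C·B·BA·BA·C·BA·C·B·BA
    A ↦ C
    B ↦ BA
    C ↦ B

A->C, B->BA, C->B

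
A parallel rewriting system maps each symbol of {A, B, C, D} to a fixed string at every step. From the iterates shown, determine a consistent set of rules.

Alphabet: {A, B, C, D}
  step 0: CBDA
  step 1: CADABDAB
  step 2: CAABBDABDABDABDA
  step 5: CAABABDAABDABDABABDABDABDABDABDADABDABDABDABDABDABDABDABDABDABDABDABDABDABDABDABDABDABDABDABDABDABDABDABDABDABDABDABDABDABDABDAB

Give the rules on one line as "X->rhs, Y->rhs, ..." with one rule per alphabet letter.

A->AB, B->DA, C->CA, D->BD

  step 1 ⇒ step 2: CADABDAB ⇒ CA·AB·BD·AB·DA·BD·AB·DA
    A ↦ AB
    B ↦ DA
    C ↦ CA
    D ↦ BD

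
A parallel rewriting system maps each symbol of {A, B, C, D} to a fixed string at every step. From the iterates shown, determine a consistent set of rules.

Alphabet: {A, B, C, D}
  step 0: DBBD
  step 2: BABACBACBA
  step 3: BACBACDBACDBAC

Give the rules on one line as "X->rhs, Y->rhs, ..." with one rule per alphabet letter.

A->C, B->BA, C->D, D->B

  step 2 ⇒ step 3: BABACBACBA ⇒ BA·C·BA·C·D·BA·C·D·BA·C
    A ↦ C
    B ↦ BA
    C ↦ D
    D ↦ B  (constrained at step 0)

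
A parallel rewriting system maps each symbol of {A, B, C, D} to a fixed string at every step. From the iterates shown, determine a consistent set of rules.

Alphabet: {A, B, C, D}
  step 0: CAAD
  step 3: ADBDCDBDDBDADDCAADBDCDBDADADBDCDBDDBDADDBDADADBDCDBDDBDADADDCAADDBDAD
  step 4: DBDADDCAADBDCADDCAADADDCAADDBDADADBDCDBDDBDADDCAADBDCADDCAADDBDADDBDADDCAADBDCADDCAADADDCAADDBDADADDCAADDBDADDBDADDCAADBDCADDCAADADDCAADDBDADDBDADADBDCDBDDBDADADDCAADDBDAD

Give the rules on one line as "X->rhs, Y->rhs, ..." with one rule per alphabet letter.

A->DBD, B->DCA, C->BDC, D->AD

  step 3 ⇒ step 4: ADBDCDBDDBDADDCAADBDCDBDADADBDCDBDDBDADDBDADADBDCDBDDBDADADDCAADDBDAD ⇒ DBD·AD·DCA·AD·BDC·AD·DCA·AD·AD·DCA·AD·DBD·AD·AD·BDC·DBD·DBD·AD·DCA·AD·BDC·AD·DCA·AD·DBD·AD·DBD·AD·DCA·AD·BDC·AD·DCA·AD·AD·DCA·AD·DBD·AD·AD·DCA·AD·DBD·AD·DBD·AD·DCA·AD·BDC·AD·DCA·AD·AD·DCA·AD·DBD·AD·DBD·AD·AD·BDC·DBD·DBD·AD·AD·DCA·AD·DBD·AD
    A ↦ DBD
    B ↦ DCA
    C ↦ BDC
    D ↦ AD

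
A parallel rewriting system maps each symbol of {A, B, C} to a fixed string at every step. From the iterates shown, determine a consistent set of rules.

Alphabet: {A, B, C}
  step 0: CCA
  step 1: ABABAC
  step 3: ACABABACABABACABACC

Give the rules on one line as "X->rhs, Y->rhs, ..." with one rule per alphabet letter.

  step 0 ⇒ step 1: CCA ⇒ AB·AB·AC
    A ↦ AC
    C ↦ AB
    B ↦ C  (constrained at step 1)

A->AC, B->C, C->AB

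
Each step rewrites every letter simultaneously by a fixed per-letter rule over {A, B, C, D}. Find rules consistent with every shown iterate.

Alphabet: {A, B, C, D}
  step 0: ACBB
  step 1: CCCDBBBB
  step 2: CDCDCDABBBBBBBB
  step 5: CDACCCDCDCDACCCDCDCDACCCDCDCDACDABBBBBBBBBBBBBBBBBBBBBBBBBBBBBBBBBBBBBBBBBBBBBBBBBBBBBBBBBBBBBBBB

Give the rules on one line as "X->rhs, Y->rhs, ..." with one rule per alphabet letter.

A->CC, B->BB, C->CD, D->A

  step 1 ⇒ step 2: CCCDBBBB ⇒ CD·CD·CD·A·BB·BB·BB·BB
    B ↦ BB
    C ↦ CD
    D ↦ A
  step 0 ⇒ step 1: ACBB ⇒ CC·CD·BB·BB
    A ↦ CC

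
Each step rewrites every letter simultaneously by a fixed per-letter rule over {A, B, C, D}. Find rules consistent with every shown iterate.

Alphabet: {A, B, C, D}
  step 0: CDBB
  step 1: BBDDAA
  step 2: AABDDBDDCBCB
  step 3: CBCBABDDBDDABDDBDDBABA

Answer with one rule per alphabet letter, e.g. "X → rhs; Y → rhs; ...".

  step 2 ⇒ step 3: AABDDBDDCBCB ⇒ CB·CB·A·BDD·BDD·A·BDD·BDD·B·A·B·A
    A ↦ CB
    B ↦ A
    C ↦ B
    D ↦ BDD

A->CB, B->A, C->B, D->BDD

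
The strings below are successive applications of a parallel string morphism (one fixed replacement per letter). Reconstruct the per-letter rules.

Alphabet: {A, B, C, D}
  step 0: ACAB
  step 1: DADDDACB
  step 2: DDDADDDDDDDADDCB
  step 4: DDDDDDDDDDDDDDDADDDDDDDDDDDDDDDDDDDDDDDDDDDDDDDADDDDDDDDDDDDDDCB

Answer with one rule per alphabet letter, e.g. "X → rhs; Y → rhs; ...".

A->DA, B->CB, C->DD, D->DD

  step 1 ⇒ step 2: DADDDACB ⇒ DD·DA·DD·DD·DD·DA·DD·CB
    A ↦ DA
    B ↦ CB
    C ↦ DD
    D ↦ DD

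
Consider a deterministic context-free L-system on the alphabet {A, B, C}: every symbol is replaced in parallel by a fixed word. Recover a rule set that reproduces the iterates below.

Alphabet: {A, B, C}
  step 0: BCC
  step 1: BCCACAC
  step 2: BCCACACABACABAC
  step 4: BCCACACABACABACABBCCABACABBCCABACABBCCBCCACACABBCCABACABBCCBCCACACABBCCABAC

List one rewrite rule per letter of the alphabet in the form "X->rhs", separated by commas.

A->AB, B->BCC, C->AC

  step 1 ⇒ step 2: BCCACAC ⇒ BCC·AC·AC·AB·AC·AB·AC
    A ↦ AB
    B ↦ BCC
    C ↦ AC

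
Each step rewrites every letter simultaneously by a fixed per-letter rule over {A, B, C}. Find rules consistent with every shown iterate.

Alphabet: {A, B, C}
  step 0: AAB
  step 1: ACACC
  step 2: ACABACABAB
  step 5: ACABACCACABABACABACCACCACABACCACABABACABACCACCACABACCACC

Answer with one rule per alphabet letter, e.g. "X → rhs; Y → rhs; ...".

A->AC, B->C, C->AB

  step 1 ⇒ step 2: ACACC ⇒ AC·AB·AC·AB·AB
    A ↦ AC
    C ↦ AB
  step 0 ⇒ step 1: AAB ⇒ AC·AC·C
    B ↦ C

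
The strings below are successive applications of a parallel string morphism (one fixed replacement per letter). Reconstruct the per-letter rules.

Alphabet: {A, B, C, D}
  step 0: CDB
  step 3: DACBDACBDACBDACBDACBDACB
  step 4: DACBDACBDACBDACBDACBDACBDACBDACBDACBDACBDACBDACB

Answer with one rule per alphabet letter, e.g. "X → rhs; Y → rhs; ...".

A->CB, B->CB, C->DA, D->DA

  step 3 ⇒ step 4: DACBDACBDACBDACBDACBDACB ⇒ DA·CB·DA·CB·DA·CB·DA·CB·DA·CB·DA·CB·DA·CB·DA·CB·DA·CB·DA·CB·DA·CB·DA·CB
    A ↦ CB
    B ↦ CB
    C ↦ DA
    D ↦ DA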